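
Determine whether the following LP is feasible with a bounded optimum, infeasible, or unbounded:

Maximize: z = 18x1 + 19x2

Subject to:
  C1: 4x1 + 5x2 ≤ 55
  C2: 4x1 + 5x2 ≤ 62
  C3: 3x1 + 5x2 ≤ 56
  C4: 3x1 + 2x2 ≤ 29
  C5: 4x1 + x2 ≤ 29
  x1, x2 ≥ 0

Feasible with a bounded optimal solution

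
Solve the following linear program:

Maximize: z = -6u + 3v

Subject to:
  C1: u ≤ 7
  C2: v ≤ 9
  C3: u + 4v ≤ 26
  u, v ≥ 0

Evaluate the objective at each vertex of the feasible region:
  z(0, 0) = 0
  z(7, 0) = -42
  z(7, 4.75) = -27.75
  z(0, 6.5) = 19.5  ←
The maximum is at u = 0, v = 6.5.

u = 0, v = 6.5, z = 19.5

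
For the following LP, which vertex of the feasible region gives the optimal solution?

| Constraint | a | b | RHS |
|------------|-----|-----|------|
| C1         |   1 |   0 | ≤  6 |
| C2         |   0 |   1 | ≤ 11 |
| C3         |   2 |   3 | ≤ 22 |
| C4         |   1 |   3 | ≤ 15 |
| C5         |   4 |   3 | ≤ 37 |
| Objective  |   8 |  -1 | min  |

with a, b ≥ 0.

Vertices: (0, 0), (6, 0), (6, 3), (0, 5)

Evaluate the objective at each vertex of the feasible region:
  z(0, 0) = 0
  z(6, 0) = 48
  z(6, 3) = 45
  z(0, 5) = -5  ←
The minimum is at a = 0, b = 5.

(0, 5)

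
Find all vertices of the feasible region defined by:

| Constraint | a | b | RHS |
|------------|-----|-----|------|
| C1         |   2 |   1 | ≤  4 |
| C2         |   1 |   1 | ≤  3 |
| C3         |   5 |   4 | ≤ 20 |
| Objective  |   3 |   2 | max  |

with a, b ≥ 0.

(0, 0), (2, 0), (1, 2), (0, 3)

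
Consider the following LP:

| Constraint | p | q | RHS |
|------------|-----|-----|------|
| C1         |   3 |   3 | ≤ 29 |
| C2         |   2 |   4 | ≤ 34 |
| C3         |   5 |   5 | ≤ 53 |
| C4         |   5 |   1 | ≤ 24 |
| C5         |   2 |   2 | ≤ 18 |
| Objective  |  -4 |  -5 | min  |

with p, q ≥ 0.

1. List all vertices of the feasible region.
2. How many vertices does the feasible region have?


1. (0, 0), (4.8, 0), (3.75, 5.25), (1, 8), (0, 8.5)
2. 5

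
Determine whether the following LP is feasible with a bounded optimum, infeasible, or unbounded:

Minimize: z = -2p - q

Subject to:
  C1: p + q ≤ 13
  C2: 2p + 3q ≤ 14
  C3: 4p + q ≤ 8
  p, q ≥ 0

Feasible with a bounded optimal solution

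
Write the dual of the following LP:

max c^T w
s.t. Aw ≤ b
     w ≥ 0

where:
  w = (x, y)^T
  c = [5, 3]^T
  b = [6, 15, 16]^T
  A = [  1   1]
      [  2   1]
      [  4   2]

Primal max cᵀx s.t. Ax ≤ b, x ≥ 0  →  Dual min bᵀy s.t. Aᵀy ≥ c, y ≥ 0.

Minimize: z = 6y1 + 15y2 + 16y3

Subject to:
  y1 + 2y2 + 4y3 ≥ 5
  y1 + y2 + 2y3 ≥ 3
  y1, y2, y3 ≥ 0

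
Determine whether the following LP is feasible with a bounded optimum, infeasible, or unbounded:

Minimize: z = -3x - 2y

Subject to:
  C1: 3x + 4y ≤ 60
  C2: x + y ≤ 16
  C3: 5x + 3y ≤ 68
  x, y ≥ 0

Feasible with a bounded optimal solution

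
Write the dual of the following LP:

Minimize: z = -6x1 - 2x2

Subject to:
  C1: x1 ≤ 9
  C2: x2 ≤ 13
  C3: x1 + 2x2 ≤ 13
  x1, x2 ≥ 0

Primal min cᵀx s.t. Ax ≤ b, x ≥ 0  →  Dual max −bᵀy s.t. Aᵀy ≥ −c, y ≥ 0.

Maximize: z = -9y1 - 13y2 - 13y3

Subject to:
  y1 + y3 ≥ 6
  y2 + 2y3 ≥ 2
  y1, y2, y3 ≥ 0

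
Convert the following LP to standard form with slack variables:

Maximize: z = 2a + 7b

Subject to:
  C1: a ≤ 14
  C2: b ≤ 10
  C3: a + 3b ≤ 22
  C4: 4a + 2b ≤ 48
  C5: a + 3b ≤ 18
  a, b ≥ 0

max z = 2a + 7b

s.t.
  a + s1 = 14
  b + s2 = 10
  a + 3b + s3 = 22
  4a + 2b + s4 = 48
  a + 3b + s5 = 18
  a, b, s1, s2, s3, s4, s5 ≥ 0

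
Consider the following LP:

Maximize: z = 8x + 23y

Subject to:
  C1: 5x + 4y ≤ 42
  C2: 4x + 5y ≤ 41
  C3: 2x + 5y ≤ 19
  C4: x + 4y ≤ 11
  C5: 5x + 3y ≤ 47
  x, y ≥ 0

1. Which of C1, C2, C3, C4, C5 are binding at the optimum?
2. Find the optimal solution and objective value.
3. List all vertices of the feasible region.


1. C3, C4
2. x = 7, y = 1, z = 79
3. (0, 0), (8.4, 0), (7.882, 0.6471), (7, 1), (0, 2.75)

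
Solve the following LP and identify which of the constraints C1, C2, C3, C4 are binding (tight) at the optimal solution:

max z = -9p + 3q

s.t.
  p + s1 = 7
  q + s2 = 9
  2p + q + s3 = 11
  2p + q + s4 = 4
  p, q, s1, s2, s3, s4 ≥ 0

At p = 0, q = 4, compute slack b - a·x for each constraint:
  C1: 7 − 0 = 7  (slack)
  C2: 9 − 4 = 5  (slack)
  C3: 11 − 4 = 7  (slack)
  C4: 4 − 4 = 0  (binding)

Optimal: p = 0, q = 4
Binding: C4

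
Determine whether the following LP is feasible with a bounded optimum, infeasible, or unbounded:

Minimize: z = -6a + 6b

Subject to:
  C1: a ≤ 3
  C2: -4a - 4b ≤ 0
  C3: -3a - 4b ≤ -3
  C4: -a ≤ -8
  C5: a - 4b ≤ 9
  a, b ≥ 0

Infeasible (no feasible solution exists)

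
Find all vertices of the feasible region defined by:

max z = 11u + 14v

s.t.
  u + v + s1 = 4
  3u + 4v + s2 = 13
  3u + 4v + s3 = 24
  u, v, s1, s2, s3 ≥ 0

(0, 0), (4, 0), (3, 1), (0, 3.25)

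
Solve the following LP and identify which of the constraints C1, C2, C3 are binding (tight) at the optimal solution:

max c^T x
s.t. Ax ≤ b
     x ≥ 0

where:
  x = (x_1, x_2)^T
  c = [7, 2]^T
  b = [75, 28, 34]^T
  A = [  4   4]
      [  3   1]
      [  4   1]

At x_1 = 6, x_2 = 10, compute slack b - a·x for each constraint:
  C1: 75 − 64 = 11  (slack)
  C2: 28 − 28 = 0  (binding)
  C3: 34 − 34 = 0  (binding)

Optimal: x_1 = 6, x_2 = 10
Binding: C2, C3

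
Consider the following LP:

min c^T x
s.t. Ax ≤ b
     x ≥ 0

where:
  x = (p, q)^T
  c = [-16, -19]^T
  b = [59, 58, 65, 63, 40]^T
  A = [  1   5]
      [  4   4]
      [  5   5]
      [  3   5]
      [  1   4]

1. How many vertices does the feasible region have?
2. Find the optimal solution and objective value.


1. 4
2. p = 4, q = 9, z = -235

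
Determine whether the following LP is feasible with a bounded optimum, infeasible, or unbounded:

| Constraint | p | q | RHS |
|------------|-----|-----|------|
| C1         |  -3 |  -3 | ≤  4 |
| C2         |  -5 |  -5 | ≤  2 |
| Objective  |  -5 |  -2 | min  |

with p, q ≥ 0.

Unbounded (objective can decrease without bound)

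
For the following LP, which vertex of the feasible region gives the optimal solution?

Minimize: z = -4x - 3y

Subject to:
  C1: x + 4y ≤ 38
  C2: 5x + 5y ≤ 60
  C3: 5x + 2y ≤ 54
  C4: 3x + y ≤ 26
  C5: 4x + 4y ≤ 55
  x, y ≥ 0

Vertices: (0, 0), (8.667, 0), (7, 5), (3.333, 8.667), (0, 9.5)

Evaluate the objective at each vertex of the feasible region:
  z(0, 0) = 0
  z(8.667, 0) = -34.67
  z(7, 5) = -43  ←
  z(3.333, 8.667) = -39.33
  z(0, 9.5) = -28.5
The minimum is at x = 7, y = 5.

(7, 5)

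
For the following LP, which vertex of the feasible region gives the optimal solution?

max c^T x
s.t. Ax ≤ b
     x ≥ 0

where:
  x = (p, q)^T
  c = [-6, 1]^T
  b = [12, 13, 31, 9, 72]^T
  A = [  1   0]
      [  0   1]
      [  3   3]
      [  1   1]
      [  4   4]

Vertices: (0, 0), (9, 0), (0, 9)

Evaluate the objective at each vertex of the feasible region:
  z(0, 0) = 0
  z(9, 0) = -54
  z(0, 9) = 9  ←
The maximum is at p = 0, q = 9.

(0, 9)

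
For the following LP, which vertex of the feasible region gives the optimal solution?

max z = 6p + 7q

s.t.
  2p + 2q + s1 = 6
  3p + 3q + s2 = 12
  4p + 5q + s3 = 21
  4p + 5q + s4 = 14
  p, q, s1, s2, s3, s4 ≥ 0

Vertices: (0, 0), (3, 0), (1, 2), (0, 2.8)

Evaluate the objective at each vertex of the feasible region:
  z(0, 0) = 0
  z(3, 0) = 18
  z(1, 2) = 20  ←
  z(0, 2.8) = 19.6
The maximum is at p = 1, q = 2.

(1, 2)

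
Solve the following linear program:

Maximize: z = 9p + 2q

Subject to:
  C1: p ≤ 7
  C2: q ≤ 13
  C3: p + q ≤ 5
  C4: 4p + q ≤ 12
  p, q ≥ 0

Evaluate the objective at each vertex of the feasible region:
  z(0, 0) = 0
  z(3, 0) = 27  ←
  z(2.333, 2.667) = 26.33
  z(0, 5) = 10
The maximum is at p = 3, q = 0.

p = 3, q = 0, z = 27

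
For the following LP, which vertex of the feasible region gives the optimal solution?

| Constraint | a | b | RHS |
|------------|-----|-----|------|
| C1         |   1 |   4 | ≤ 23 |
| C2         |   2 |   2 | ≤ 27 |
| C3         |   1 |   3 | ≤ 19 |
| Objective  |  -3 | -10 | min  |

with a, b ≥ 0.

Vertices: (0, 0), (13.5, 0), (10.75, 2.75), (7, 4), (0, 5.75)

Evaluate the objective at each vertex of the feasible region:
  z(0, 0) = 0
  z(13.5, 0) = -40.5
  z(10.75, 2.75) = -59.75
  z(7, 4) = -61  ←
  z(0, 5.75) = -57.5
The minimum is at a = 7, b = 4.

(7, 4)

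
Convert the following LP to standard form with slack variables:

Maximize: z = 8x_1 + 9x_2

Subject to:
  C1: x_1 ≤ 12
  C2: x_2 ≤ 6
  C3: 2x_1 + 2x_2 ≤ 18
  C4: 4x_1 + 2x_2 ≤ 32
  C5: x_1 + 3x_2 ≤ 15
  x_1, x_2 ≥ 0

max z = 8x_1 + 9x_2

s.t.
  x_1 + s1 = 12
  x_2 + s2 = 6
  2x_1 + 2x_2 + s3 = 18
  4x_1 + 2x_2 + s4 = 32
  x_1 + 3x_2 + s5 = 15
  x_1, x_2, s1, s2, s3, s4, s5 ≥ 0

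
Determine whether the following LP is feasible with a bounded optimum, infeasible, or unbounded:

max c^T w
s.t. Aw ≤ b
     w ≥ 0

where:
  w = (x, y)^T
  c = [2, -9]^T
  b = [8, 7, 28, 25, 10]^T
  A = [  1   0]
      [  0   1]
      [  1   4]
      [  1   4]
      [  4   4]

Feasible with a bounded optimal solution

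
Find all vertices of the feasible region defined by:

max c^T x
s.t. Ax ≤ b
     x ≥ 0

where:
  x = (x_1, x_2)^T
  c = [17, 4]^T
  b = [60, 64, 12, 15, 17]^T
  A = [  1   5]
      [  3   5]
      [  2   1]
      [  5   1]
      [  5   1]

(0, 0), (3, 0), (1, 10), (0, 12)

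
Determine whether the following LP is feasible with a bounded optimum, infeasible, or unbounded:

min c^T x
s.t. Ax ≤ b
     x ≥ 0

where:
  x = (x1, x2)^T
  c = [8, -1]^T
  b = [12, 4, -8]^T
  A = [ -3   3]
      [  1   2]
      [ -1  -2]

Infeasible (no feasible solution exists)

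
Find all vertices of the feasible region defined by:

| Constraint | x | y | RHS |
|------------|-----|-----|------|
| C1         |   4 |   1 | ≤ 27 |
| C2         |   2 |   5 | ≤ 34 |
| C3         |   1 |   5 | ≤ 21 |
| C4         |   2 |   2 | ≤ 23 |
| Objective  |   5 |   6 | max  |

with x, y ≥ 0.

(0, 0), (6.75, 0), (6, 3), (0, 4.2)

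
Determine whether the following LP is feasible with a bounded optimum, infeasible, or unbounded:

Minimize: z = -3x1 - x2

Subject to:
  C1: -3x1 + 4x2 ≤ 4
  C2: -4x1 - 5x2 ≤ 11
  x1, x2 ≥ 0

Unbounded (objective can decrease without bound)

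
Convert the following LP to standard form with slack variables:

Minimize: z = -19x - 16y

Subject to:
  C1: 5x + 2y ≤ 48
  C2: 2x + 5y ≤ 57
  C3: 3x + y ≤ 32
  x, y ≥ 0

min z = -19x - 16y

s.t.
  5x + 2y + s1 = 48
  2x + 5y + s2 = 57
  3x + y + s3 = 32
  x, y, s1, s2, s3 ≥ 0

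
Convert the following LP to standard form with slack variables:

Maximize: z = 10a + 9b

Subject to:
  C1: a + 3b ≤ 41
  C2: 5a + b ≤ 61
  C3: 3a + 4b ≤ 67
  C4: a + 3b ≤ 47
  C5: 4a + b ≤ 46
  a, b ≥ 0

max z = 10a + 9b

s.t.
  a + 3b + s1 = 41
  5a + b + s2 = 61
  3a + 4b + s3 = 67
  a + 3b + s4 = 47
  4a + b + s5 = 46
  a, b, s1, s2, s3, s4, s5 ≥ 0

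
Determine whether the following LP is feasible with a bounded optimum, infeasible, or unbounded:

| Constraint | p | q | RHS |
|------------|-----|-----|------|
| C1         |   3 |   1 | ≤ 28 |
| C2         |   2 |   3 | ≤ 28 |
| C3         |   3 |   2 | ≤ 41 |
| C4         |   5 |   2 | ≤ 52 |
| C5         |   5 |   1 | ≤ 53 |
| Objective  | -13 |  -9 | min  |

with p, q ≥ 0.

Feasible with a bounded optimal solution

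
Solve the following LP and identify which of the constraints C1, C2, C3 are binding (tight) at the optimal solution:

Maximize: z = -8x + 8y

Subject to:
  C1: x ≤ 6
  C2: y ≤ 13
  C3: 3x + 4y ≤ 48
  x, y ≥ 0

At x = 0, y = 12, compute slack b - a·x for each constraint:
  C1: 6 − 0 = 6  (slack)
  C2: 13 − 12 = 1  (slack)
  C3: 48 − 48 = 0  (binding)

Optimal: x = 0, y = 12
Binding: C3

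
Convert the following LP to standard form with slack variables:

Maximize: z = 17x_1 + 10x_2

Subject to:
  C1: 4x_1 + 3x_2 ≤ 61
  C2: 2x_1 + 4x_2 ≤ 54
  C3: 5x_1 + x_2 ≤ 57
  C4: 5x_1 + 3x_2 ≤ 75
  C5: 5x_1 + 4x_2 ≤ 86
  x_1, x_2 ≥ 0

max z = 17x_1 + 10x_2

s.t.
  4x_1 + 3x_2 + s1 = 61
  2x_1 + 4x_2 + s2 = 54
  5x_1 + x_2 + s3 = 57
  5x_1 + 3x_2 + s4 = 75
  5x_1 + 4x_2 + s5 = 86
  x_1, x_2, s1, s2, s3, s4, s5 ≥ 0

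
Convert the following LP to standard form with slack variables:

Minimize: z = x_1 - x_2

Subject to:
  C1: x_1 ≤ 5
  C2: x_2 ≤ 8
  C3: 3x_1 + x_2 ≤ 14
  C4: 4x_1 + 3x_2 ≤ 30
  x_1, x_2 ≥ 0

min z = x_1 - x_2

s.t.
  x_1 + s1 = 5
  x_2 + s2 = 8
  3x_1 + x_2 + s3 = 14
  4x_1 + 3x_2 + s4 = 30
  x_1, x_2, s1, s2, s3, s4 ≥ 0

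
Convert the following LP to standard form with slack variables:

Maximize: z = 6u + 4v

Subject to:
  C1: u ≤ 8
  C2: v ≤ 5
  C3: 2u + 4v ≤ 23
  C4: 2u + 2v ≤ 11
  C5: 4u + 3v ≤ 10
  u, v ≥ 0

max z = 6u + 4v

s.t.
  u + s1 = 8
  v + s2 = 5
  2u + 4v + s3 = 23
  2u + 2v + s4 = 11
  4u + 3v + s5 = 10
  u, v, s1, s2, s3, s4, s5 ≥ 0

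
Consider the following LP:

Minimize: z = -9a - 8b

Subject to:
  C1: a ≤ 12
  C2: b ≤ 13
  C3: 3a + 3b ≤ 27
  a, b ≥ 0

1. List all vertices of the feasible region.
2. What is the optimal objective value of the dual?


1. (0, 0), (9, 0), (0, 9)
2. -81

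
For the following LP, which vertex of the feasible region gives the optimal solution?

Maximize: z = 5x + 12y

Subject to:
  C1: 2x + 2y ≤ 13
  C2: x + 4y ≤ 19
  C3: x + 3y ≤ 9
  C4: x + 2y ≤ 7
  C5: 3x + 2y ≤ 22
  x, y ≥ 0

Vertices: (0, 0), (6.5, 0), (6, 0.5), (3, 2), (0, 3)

Evaluate the objective at each vertex of the feasible region:
  z(0, 0) = 0
  z(6.5, 0) = 32.5
  z(6, 0.5) = 36
  z(3, 2) = 39  ←
  z(0, 3) = 36
The maximum is at x = 3, y = 2.

(3, 2)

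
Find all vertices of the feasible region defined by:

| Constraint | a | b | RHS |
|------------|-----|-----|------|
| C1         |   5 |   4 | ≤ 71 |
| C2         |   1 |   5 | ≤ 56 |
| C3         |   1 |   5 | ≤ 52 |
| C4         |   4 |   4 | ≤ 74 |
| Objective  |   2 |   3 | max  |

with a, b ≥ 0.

(0, 0), (14.2, 0), (7, 9), (0, 10.4)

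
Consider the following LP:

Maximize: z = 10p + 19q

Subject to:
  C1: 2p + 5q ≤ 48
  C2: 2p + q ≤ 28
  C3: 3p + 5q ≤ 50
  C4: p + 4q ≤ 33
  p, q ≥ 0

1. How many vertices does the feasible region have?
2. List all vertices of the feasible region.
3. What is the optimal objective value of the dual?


1. 5
2. (0, 0), (14, 0), (12.86, 2.286), (5, 7), (0, 8.25)
3. 183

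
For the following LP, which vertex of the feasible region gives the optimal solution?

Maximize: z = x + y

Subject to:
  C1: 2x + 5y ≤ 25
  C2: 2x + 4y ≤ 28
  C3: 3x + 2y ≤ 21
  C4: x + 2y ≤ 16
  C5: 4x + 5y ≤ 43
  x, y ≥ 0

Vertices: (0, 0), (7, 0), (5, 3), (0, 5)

Evaluate the objective at each vertex of the feasible region:
  z(0, 0) = 0
  z(7, 0) = 7
  z(5, 3) = 8  ←
  z(0, 5) = 5
The maximum is at x = 5, y = 3.

(5, 3)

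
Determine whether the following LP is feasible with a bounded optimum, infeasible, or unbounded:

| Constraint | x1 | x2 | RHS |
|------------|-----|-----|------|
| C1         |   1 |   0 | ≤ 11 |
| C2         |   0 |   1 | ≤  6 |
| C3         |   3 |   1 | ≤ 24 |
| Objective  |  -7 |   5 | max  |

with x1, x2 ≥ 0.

Feasible with a bounded optimal solution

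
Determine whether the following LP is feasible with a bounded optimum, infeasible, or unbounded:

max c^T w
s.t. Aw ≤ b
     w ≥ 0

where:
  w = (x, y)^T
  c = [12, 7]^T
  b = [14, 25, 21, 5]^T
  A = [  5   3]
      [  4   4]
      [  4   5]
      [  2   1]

Feasible with a bounded optimal solution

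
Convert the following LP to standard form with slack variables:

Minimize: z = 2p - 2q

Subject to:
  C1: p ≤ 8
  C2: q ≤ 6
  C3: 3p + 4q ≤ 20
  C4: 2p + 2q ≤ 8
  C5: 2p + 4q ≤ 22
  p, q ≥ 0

min z = 2p - 2q

s.t.
  p + s1 = 8
  q + s2 = 6
  3p + 4q + s3 = 20
  2p + 2q + s4 = 8
  2p + 4q + s5 = 22
  p, q, s1, s2, s3, s4, s5 ≥ 0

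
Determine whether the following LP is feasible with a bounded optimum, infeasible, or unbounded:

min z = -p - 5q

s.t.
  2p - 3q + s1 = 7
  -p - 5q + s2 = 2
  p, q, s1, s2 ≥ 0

Unbounded (objective can decrease without bound)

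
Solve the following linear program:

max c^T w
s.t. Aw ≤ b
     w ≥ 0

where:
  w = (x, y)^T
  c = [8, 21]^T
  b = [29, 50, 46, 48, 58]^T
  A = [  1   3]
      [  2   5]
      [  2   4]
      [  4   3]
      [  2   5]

Evaluate the objective at each vertex of the feasible region:
  z(0, 0) = 0
  z(12, 0) = 96
  z(6.429, 7.429) = 207.4
  z(5, 8) = 208  ←
  z(0, 9.667) = 203
The maximum is at x = 5, y = 8.

x = 5, y = 8, z = 208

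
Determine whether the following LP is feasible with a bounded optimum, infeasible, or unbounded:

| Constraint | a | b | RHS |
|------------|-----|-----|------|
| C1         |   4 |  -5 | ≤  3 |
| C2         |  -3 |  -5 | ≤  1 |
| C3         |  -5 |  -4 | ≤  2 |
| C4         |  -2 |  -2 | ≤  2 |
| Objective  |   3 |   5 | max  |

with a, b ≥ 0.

Unbounded (objective can increase without bound)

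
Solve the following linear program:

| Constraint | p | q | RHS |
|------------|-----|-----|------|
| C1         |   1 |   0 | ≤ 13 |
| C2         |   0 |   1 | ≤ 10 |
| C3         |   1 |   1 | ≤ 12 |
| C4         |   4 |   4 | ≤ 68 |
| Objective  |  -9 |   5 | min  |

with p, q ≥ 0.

Evaluate the objective at each vertex of the feasible region:
  z(0, 0) = 0
  z(12, 0) = -108  ←
  z(2, 10) = 32
  z(0, 10) = 50
The minimum is at p = 12, q = 0.

p = 12, q = 0, z = -108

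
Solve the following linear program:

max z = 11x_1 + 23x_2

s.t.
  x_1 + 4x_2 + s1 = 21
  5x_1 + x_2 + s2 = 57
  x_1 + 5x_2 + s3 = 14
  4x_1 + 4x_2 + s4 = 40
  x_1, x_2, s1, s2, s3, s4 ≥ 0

Evaluate the objective at each vertex of the feasible region:
  z(0, 0) = 0
  z(10, 0) = 110
  z(9, 1) = 122  ←
  z(0, 2.8) = 64.4
The maximum is at x_1 = 9, x_2 = 1.

x_1 = 9, x_2 = 1, z = 122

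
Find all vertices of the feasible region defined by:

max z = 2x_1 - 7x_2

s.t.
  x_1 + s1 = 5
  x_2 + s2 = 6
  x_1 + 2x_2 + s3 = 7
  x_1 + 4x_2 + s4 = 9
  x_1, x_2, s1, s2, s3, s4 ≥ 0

(0, 0), (5, 0), (5, 1), (0, 2.25)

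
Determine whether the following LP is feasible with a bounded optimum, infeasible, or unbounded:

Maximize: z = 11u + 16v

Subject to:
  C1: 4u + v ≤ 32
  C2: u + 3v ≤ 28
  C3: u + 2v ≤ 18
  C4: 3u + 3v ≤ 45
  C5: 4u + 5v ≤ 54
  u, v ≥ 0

Feasible with a bounded optimal solution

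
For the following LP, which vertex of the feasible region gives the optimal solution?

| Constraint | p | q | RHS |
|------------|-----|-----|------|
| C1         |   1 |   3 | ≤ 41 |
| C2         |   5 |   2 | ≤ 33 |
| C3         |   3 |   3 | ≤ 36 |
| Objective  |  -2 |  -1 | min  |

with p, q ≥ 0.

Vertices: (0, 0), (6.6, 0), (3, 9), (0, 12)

Evaluate the objective at each vertex of the feasible region:
  z(0, 0) = 0
  z(6.6, 0) = -13.2
  z(3, 9) = -15  ←
  z(0, 12) = -12
The minimum is at p = 3, q = 9.

(3, 9)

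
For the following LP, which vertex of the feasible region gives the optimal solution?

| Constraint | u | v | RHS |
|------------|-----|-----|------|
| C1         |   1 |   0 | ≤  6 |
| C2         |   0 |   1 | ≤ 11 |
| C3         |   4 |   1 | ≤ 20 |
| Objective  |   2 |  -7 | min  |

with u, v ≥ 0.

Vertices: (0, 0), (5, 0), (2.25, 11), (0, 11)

Evaluate the objective at each vertex of the feasible region:
  z(0, 0) = 0
  z(5, 0) = 10
  z(2.25, 11) = -72.5
  z(0, 11) = -77  ←
The minimum is at u = 0, v = 11.

(0, 11)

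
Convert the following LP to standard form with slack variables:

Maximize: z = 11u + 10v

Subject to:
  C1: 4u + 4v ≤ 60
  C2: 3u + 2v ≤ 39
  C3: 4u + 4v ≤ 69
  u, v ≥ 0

max z = 11u + 10v

s.t.
  4u + 4v + s1 = 60
  3u + 2v + s2 = 39
  4u + 4v + s3 = 69
  u, v, s1, s2, s3 ≥ 0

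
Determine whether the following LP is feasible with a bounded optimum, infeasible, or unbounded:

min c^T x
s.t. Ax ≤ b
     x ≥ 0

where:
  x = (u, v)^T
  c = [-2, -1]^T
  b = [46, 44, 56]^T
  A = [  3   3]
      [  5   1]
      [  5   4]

Feasible with a bounded optimal solution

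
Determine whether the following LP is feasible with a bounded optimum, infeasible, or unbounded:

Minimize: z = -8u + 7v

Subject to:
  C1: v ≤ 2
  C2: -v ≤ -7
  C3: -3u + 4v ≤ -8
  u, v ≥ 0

Infeasible (no feasible solution exists)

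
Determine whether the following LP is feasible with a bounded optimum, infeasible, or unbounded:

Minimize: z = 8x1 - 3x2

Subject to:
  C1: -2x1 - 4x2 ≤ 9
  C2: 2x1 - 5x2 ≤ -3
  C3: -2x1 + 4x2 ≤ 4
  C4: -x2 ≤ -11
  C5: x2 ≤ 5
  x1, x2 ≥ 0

Infeasible (no feasible solution exists)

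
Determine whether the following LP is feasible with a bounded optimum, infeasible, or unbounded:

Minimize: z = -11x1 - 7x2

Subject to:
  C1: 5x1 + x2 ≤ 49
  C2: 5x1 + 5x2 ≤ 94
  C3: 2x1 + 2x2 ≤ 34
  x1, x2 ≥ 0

Feasible with a bounded optimal solution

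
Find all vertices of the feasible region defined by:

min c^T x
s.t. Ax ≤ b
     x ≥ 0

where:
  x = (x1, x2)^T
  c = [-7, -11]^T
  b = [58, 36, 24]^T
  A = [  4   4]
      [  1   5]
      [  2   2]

(0, 0), (12, 0), (6, 6), (0, 7.2)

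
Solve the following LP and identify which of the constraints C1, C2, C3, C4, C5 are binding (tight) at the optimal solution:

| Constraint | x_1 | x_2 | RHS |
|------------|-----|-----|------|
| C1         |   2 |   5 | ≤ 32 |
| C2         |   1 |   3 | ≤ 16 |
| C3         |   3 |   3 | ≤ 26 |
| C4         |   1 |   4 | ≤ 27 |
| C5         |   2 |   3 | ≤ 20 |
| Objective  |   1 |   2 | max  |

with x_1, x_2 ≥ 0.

At x_1 = 4, x_2 = 4, compute slack b - a·x for each constraint:
  C1: 32 − 28 = 4  (slack)
  C2: 16 − 16 = 0  (binding)
  C3: 26 − 24 = 2  (slack)
  C4: 27 − 20 = 7  (slack)
  C5: 20 − 20 = 0  (binding)

Optimal: x_1 = 4, x_2 = 4
Binding: C2, C5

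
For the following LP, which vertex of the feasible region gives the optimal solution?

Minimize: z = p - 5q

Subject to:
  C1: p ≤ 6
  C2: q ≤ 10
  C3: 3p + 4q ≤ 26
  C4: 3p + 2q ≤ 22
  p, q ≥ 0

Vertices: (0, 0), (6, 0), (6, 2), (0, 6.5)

Evaluate the objective at each vertex of the feasible region:
  z(0, 0) = 0
  z(6, 0) = 6
  z(6, 2) = -4
  z(0, 6.5) = -32.5  ←
The minimum is at p = 0, q = 6.5.

(0, 6.5)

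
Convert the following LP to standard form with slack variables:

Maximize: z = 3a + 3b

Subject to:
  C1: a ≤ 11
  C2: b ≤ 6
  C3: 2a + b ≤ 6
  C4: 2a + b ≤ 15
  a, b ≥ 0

max z = 3a + 3b

s.t.
  a + s1 = 11
  b + s2 = 6
  2a + b + s3 = 6
  2a + b + s4 = 15
  a, b, s1, s2, s3, s4 ≥ 0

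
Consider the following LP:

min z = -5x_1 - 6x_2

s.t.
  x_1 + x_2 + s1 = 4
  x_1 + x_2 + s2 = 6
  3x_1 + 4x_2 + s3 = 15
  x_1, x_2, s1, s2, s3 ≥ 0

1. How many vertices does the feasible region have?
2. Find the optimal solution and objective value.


1. 4
2. x_1 = 1, x_2 = 3, z = -23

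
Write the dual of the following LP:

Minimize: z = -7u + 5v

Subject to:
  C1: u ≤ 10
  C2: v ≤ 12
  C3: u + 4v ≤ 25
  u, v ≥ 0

Primal min cᵀx s.t. Ax ≤ b, x ≥ 0  →  Dual max −bᵀy s.t. Aᵀy ≥ −c, y ≥ 0.

Maximize: z = -10y1 - 12y2 - 25y3

Subject to:
  y1 + y3 ≥ 7
  y2 + 4y3 ≥ -5
  y1, y2, y3 ≥ 0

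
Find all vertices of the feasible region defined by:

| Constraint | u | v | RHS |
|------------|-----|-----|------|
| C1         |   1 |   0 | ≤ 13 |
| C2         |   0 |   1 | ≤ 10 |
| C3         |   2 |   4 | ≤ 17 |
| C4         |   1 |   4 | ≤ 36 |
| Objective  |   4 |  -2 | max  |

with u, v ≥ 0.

(0, 0), (8.5, 0), (0, 4.25)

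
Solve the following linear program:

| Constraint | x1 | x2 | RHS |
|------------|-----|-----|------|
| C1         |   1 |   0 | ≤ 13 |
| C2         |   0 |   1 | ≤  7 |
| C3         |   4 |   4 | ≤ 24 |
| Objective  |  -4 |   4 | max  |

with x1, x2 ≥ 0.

Evaluate the objective at each vertex of the feasible region:
  z(0, 0) = 0
  z(6, 0) = -24
  z(0, 6) = 24  ←
The maximum is at x1 = 0, x2 = 6.

x1 = 0, x2 = 6, z = 24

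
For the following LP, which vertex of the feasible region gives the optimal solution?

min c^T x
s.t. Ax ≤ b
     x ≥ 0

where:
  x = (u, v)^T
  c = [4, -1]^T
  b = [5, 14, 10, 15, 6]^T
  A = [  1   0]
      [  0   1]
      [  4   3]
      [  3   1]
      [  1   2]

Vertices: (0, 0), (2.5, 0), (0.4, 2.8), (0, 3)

Evaluate the objective at each vertex of the feasible region:
  z(0, 0) = 0
  z(2.5, 0) = 10
  z(0.4, 2.8) = -1.2
  z(0, 3) = -3  ←
The minimum is at u = 0, v = 3.

(0, 3)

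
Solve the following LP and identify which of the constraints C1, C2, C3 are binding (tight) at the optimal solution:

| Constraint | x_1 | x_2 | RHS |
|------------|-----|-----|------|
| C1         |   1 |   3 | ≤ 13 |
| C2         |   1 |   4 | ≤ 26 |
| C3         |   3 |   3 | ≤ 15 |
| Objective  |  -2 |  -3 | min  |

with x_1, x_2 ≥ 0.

At x_1 = 1, x_2 = 4, compute slack b - a·x for each constraint:
  C1: 13 − 13 = 0  (binding)
  C2: 26 − 17 = 9  (slack)
  C3: 15 − 15 = 0  (binding)

Optimal: x_1 = 1, x_2 = 4
Binding: C1, C3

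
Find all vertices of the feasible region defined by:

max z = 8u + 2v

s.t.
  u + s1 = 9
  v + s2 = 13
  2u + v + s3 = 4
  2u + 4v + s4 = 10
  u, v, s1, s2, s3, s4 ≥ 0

(0, 0), (2, 0), (1, 2), (0, 2.5)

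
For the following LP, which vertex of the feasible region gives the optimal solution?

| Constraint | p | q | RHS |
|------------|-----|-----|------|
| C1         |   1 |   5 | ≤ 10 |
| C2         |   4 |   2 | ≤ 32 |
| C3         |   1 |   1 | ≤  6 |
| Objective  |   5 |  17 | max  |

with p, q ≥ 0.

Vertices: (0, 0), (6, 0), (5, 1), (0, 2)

Evaluate the objective at each vertex of the feasible region:
  z(0, 0) = 0
  z(6, 0) = 30
  z(5, 1) = 42  ←
  z(0, 2) = 34
The maximum is at p = 5, q = 1.

(5, 1)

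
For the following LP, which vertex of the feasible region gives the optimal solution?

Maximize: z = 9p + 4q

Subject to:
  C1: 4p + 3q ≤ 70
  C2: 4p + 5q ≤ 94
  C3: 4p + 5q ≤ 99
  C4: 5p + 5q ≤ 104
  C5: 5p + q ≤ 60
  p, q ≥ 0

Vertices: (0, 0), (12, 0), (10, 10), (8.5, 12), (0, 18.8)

Evaluate the objective at each vertex of the feasible region:
  z(0, 0) = 0
  z(12, 0) = 108
  z(10, 10) = 130  ←
  z(8.5, 12) = 124.5
  z(0, 18.8) = 75.2
The maximum is at p = 10, q = 10.

(10, 10)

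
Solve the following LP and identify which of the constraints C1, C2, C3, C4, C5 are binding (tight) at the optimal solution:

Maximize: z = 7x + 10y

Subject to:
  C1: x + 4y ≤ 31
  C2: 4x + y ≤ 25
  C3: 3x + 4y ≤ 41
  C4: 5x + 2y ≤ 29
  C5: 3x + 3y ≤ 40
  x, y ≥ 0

At x = 3, y = 7, compute slack b - a·x for each constraint:
  C1: 31 − 31 = 0  (binding)
  C2: 25 − 19 = 6  (slack)
  C3: 41 − 37 = 4  (slack)
  C4: 29 − 29 = 0  (binding)
  C5: 40 − 30 = 10  (slack)

Optimal: x = 3, y = 7
Binding: C1, C4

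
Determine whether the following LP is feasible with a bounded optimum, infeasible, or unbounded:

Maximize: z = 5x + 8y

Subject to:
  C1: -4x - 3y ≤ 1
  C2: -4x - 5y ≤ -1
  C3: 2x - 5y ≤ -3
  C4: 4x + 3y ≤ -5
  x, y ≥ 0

Infeasible (no feasible solution exists)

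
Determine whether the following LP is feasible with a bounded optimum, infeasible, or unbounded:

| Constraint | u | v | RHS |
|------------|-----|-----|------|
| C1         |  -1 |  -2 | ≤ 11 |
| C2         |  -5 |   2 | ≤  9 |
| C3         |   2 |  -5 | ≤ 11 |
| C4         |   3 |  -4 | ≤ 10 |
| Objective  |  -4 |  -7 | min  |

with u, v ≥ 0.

Unbounded (objective can decrease without bound)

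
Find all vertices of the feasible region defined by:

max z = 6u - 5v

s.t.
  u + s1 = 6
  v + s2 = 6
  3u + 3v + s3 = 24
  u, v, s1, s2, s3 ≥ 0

(0, 0), (6, 0), (6, 2), (2, 6), (0, 6)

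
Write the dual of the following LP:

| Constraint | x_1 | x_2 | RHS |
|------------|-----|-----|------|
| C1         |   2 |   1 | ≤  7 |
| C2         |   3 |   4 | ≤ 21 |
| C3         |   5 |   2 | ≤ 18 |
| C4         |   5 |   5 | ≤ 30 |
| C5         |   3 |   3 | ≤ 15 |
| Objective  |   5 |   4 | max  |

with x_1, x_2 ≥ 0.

Primal max cᵀx s.t. Ax ≤ b, x ≥ 0  →  Dual min bᵀy s.t. Aᵀy ≥ c, y ≥ 0.

Minimize: z = 7y1 + 21y2 + 18y3 + 30y4 + 15y5

Subject to:
  2y1 + 3y2 + 5y3 + 5y4 + 3y5 ≥ 5
  y1 + 4y2 + 2y3 + 5y4 + 3y5 ≥ 4
  y1, y2, y3, y4, y5 ≥ 0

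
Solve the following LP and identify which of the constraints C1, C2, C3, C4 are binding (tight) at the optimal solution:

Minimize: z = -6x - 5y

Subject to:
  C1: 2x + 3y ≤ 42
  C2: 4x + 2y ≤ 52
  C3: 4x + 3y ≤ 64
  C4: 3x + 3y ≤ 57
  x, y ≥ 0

At x = 9, y = 8, compute slack b - a·x for each constraint:
  C1: 42 − 42 = 0  (binding)
  C2: 52 − 52 = 0  (binding)
  C3: 64 − 60 = 4  (slack)
  C4: 57 − 51 = 6  (slack)

Optimal: x = 9, y = 8
Binding: C1, C2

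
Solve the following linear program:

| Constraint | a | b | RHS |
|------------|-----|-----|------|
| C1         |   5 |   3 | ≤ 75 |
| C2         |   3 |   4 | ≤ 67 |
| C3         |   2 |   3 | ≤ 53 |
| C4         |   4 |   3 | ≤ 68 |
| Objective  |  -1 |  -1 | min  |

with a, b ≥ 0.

Evaluate the objective at each vertex of the feasible region:
  z(0, 0) = 0
  z(15, 0) = -15
  z(9, 10) = -19  ←
  z(0, 16.75) = -16.75
The minimum is at a = 9, b = 10.

a = 9, b = 10, z = -19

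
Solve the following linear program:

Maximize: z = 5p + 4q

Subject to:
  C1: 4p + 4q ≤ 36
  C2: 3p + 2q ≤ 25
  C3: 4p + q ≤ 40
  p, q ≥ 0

Evaluate the objective at each vertex of the feasible region:
  z(0, 0) = 0
  z(8.333, 0) = 41.67
  z(7, 2) = 43  ←
  z(0, 9) = 36
The maximum is at p = 7, q = 2.

p = 7, q = 2, z = 43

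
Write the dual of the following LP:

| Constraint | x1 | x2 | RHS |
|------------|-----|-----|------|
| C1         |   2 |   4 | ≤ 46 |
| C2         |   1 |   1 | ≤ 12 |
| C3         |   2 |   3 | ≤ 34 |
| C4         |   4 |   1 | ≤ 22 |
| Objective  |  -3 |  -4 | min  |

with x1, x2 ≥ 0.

Primal min cᵀx s.t. Ax ≤ b, x ≥ 0  →  Dual max −bᵀy s.t. Aᵀy ≥ −c, y ≥ 0.

Maximize: z = -46y1 - 12y2 - 34y3 - 22y4

Subject to:
  2y1 + y2 + 2y3 + 4y4 ≥ 3
  4y1 + y2 + 3y3 + y4 ≥ 4
  y1, y2, y3, y4 ≥ 0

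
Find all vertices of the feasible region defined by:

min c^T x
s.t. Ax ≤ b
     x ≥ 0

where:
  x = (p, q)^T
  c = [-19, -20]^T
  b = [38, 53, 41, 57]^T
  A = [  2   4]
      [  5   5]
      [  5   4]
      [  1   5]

(0, 0), (8.2, 0), (1, 9), (0, 9.5)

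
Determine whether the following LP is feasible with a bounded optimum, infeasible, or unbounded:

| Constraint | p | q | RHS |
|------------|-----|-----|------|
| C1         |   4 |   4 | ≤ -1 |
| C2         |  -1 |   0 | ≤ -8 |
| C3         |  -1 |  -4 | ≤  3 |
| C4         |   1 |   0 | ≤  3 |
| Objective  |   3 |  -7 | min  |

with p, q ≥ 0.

Infeasible (no feasible solution exists)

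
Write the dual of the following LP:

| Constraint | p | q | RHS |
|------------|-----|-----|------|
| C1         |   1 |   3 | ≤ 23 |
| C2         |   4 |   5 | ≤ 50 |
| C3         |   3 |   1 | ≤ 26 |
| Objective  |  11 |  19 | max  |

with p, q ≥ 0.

Primal max cᵀx s.t. Ax ≤ b, x ≥ 0  →  Dual min bᵀy s.t. Aᵀy ≥ c, y ≥ 0.

Minimize: z = 23y1 + 50y2 + 26y3

Subject to:
  y1 + 4y2 + 3y3 ≥ 11
  3y1 + 5y2 + y3 ≥ 19
  y1, y2, y3 ≥ 0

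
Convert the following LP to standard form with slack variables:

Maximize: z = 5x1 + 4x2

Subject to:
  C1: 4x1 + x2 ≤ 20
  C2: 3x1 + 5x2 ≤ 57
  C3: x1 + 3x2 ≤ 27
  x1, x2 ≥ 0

max z = 5x1 + 4x2

s.t.
  4x1 + x2 + s1 = 20
  3x1 + 5x2 + s2 = 57
  x1 + 3x2 + s3 = 27
  x1, x2, s1, s2, s3 ≥ 0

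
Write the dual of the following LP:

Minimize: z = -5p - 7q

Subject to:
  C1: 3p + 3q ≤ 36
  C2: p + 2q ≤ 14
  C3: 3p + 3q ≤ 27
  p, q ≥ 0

Primal min cᵀx s.t. Ax ≤ b, x ≥ 0  →  Dual max −bᵀy s.t. Aᵀy ≥ −c, y ≥ 0.

Maximize: z = -36y1 - 14y2 - 27y3

Subject to:
  3y1 + y2 + 3y3 ≥ 5
  3y1 + 2y2 + 3y3 ≥ 7
  y1, y2, y3 ≥ 0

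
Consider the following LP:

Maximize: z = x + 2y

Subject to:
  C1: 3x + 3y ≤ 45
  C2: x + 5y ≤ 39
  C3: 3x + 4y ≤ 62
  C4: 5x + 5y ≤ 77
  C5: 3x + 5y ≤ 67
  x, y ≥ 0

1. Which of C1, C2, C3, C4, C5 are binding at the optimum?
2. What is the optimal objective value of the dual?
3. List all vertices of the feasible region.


1. C1, C2
2. 21
3. (0, 0), (15, 0), (9, 6), (0, 7.8)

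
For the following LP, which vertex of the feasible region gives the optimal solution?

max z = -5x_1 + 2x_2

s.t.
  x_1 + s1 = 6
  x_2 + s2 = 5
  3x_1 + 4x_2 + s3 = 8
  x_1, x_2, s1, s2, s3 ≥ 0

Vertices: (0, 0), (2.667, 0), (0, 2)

Evaluate the objective at each vertex of the feasible region:
  z(0, 0) = 0
  z(2.667, 0) = -13.33
  z(0, 2) = 4  ←
The maximum is at x_1 = 0, x_2 = 2.

(0, 2)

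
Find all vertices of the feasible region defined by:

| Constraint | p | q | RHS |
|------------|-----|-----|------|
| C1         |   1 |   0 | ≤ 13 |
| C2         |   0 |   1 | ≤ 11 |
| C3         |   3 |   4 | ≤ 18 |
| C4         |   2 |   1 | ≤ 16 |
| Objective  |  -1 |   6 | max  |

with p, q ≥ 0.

(0, 0), (6, 0), (0, 4.5)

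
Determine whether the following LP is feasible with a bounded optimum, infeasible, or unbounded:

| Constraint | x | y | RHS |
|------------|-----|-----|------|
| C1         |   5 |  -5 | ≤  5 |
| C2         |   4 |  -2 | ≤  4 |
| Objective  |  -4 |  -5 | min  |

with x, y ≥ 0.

Unbounded (objective can decrease without bound)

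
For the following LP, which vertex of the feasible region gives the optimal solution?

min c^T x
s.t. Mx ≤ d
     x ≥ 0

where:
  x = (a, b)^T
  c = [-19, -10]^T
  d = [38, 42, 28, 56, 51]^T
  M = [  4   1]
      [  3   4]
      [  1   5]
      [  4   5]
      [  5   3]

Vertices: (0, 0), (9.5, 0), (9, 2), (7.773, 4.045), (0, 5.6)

Evaluate the objective at each vertex of the feasible region:
  z(0, 0) = 0
  z(9.5, 0) = -180.5
  z(9, 2) = -191  ←
  z(7.773, 4.045) = -188.1
  z(0, 5.6) = -56
The minimum is at a = 9, b = 2.

(9, 2)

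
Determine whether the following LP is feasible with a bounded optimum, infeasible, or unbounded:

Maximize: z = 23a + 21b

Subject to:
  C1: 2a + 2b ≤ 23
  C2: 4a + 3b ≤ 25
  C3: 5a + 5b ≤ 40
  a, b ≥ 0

Feasible with a bounded optimal solution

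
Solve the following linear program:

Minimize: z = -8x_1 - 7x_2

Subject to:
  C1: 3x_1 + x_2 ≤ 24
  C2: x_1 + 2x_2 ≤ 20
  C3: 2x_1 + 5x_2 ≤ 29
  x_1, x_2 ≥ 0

Evaluate the objective at each vertex of the feasible region:
  z(0, 0) = 0
  z(8, 0) = -64
  z(7, 3) = -77  ←
  z(0, 5.8) = -40.6
The minimum is at x_1 = 7, x_2 = 3.

x_1 = 7, x_2 = 3, z = -77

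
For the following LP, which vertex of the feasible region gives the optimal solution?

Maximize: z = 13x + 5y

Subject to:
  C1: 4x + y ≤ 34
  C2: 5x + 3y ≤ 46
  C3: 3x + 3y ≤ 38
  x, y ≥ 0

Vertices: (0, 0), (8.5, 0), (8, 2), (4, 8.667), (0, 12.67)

Evaluate the objective at each vertex of the feasible region:
  z(0, 0) = 0
  z(8.5, 0) = 110.5
  z(8, 2) = 114  ←
  z(4, 8.667) = 95.33
  z(0, 12.67) = 63.33
The maximum is at x = 8, y = 2.

(8, 2)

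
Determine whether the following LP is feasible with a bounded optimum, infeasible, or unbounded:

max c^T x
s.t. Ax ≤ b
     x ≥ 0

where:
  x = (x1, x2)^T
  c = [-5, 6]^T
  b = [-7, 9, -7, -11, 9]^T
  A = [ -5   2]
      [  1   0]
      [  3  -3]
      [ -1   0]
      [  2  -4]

Infeasible (no feasible solution exists)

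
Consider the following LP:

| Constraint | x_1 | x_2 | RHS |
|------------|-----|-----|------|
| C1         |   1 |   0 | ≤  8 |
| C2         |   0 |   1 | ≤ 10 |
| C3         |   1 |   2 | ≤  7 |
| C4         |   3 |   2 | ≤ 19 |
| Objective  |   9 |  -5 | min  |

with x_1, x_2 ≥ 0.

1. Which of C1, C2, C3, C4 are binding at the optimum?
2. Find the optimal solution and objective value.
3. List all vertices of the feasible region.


1. C3
2. x_1 = 0, x_2 = 3.5, z = -17.5
3. (0, 0), (6.333, 0), (6, 0.5), (0, 3.5)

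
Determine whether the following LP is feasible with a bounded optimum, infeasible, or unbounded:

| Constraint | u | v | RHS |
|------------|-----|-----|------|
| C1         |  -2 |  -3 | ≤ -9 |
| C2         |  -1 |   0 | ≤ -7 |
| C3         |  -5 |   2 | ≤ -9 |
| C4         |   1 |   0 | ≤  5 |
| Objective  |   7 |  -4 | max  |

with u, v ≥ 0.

Infeasible (no feasible solution exists)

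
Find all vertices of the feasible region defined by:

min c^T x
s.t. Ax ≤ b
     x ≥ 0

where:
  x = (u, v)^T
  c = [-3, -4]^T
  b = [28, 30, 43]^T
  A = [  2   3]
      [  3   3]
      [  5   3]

(0, 0), (8.6, 0), (6.5, 3.5), (2, 8), (0, 9.333)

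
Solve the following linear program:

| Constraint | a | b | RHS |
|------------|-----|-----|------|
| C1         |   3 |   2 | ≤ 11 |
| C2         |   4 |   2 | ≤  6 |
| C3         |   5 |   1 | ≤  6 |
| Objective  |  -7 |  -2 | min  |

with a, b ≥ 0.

Evaluate the objective at each vertex of the feasible region:
  z(0, 0) = 0
  z(1.2, 0) = -8.4
  z(1, 1) = -9  ←
  z(0, 3) = -6
The minimum is at a = 1, b = 1.

a = 1, b = 1, z = -9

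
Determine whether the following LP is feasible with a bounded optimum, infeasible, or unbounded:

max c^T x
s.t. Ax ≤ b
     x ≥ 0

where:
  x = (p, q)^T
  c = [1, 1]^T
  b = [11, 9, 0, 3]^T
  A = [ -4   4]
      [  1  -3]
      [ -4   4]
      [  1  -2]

Unbounded (objective can increase without bound)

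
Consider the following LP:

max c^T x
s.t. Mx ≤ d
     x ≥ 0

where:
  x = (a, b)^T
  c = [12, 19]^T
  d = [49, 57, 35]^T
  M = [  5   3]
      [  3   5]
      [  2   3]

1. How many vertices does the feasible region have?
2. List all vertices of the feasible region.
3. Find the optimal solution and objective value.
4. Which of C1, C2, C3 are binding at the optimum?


1. 5
2. (0, 0), (9.8, 0), (4.667, 8.556), (4, 9), (0, 11.4)
3. a = 4, b = 9, z = 219
4. C2, C3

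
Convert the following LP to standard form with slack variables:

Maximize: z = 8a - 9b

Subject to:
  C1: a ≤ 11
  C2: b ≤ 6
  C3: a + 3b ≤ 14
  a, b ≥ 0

max z = 8a - 9b

s.t.
  a + s1 = 11
  b + s2 = 6
  a + 3b + s3 = 14
  a, b, s1, s2, s3 ≥ 0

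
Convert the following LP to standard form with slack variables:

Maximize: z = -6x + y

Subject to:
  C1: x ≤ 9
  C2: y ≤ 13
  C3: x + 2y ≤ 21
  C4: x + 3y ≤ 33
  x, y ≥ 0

max z = -6x + y

s.t.
  x + s1 = 9
  y + s2 = 13
  x + 2y + s3 = 21
  x + 3y + s4 = 33
  x, y, s1, s2, s3, s4 ≥ 0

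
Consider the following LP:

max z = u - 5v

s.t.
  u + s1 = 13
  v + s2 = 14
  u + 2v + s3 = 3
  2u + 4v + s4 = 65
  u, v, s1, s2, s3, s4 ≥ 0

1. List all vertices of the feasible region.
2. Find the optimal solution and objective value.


1. (0, 0), (3, 0), (0, 1.5)
2. u = 3, v = 0, z = 3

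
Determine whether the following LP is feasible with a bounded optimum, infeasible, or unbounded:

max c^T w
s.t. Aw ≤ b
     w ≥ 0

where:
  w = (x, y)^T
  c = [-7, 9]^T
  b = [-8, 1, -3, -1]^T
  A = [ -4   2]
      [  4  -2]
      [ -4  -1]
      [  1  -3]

Infeasible (no feasible solution exists)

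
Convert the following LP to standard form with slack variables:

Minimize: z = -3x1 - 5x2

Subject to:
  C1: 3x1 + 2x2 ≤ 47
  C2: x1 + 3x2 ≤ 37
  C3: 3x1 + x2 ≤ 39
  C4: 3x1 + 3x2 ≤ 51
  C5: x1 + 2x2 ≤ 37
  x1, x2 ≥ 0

min z = -3x1 - 5x2

s.t.
  3x1 + 2x2 + s1 = 47
  x1 + 3x2 + s2 = 37
  3x1 + x2 + s3 = 39
  3x1 + 3x2 + s4 = 51
  x1 + 2x2 + s5 = 37
  x1, x2, s1, s2, s3, s4, s5 ≥ 0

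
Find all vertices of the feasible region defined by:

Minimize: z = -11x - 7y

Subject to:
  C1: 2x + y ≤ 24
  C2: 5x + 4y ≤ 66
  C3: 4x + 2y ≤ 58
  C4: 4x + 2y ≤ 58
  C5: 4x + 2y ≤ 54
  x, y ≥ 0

(0, 0), (12, 0), (10, 4), (0, 16.5)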